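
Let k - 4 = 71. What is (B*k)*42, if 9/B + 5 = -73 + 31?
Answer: -28350/47 ≈ -603.19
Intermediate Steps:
B = -9/47 (B = 9/(-5 + (-73 + 31)) = 9/(-5 - 42) = 9/(-47) = 9*(-1/47) = -9/47 ≈ -0.19149)
k = 75 (k = 4 + 71 = 75)
(B*k)*42 = -9/47*75*42 = -675/47*42 = -28350/47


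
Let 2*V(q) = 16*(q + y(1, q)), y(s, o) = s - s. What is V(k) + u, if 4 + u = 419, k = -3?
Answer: 391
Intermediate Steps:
y(s, o) = 0
V(q) = 8*q (V(q) = (16*(q + 0))/2 = (16*q)/2 = 8*q)
u = 415 (u = -4 + 419 = 415)
V(k) + u = 8*(-3) + 415 = -24 + 415 = 391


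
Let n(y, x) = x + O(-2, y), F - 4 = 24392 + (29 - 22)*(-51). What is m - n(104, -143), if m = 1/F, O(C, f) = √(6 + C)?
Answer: 3389500/24039 ≈ 141.00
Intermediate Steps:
F = 24039 (F = 4 + (24392 + (29 - 22)*(-51)) = 4 + (24392 + 7*(-51)) = 4 + (24392 - 357) = 4 + 24035 = 24039)
n(y, x) = 2 + x (n(y, x) = x + √(6 - 2) = x + √4 = x + 2 = 2 + x)
m = 1/24039 ≈ 4.1599e-5
m - n(104, -143) = 1/24039 - (2 - 143) = 1/24039 - 1*(-141) = 1/24039 + 141 = 3389500/24039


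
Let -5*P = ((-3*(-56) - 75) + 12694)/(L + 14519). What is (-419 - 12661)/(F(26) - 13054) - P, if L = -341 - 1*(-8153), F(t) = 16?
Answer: 271194051/242626315 ≈ 1.1177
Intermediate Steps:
L = 7812 (L = -341 + 8153 = 7812)
P = -12787/111655 (P = -((-3*(-56) - 75) + 12694)/(5*(7812 + 14519)) = -((168 - 75) + 12694)/(5*22331) = -(93 + 12694)/(5*22331) = -12787/(5*22331) = -1/5*12787/22331 = -12787/111655 ≈ -0.11452)
(-419 - 12661)/(F(26) - 13054) - P = (-419 - 12661)/(16 - 13054) - 1*(-12787/111655) = -13080/(-13038) + 12787/111655 = -13080*(-1/13038) + 12787/111655 = 2180/2173 + 12787/111655 = 271194051/242626315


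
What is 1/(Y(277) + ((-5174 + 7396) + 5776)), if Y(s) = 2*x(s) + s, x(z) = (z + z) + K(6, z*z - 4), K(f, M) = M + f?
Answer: 1/162845 ≈ 6.1408e-6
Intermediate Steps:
x(z) = 2 + z² + 2*z (x(z) = (z + z) + ((z*z - 4) + 6) = 2*z + ((z² - 4) + 6) = 2*z + ((-4 + z²) + 6) = 2*z + (2 + z²) = 2 + z² + 2*z)
Y(s) = 4 + 2*s² + 5*s (Y(s) = 2*(2 + s² + 2*s) + s = (4 + 2*s² + 4*s) + s = 4 + 2*s² + 5*s)
1/(Y(277) + ((-5174 + 7396) + 5776)) = 1/((4 + 2*277² + 5*277) + ((-5174 + 7396) + 5776)) = 1/((4 + 2*76729 + 1385) + (2222 + 5776)) = 1/((4 + 153458 + 1385) + 7998) = 1/(154847 + 7998) = 1/162845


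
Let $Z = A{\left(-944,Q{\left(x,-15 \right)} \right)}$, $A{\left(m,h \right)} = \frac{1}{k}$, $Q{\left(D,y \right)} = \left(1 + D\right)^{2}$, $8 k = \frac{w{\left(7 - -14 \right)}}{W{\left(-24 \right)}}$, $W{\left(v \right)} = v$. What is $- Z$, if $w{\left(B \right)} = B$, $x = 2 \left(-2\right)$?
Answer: $\frac{64}{7} \approx 9.1429$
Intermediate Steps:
$x = -4$
$k = - \frac{7}{64}$ ($k = \frac{\left(7 - -14\right) \frac{1}{-24}}{8} = \frac{\left(7 + 14\right) \left(- \frac{1}{24}\right)}{8} = \frac{21 \left(- \frac{1}{24}\right)}{8} = \frac{1}{8} \left(- \frac{7}{8}\right) = - \frac{7}{64} \approx -0.10938$)
$A{\left(m,h \right)} = - \frac{64}{7}$ ($A{\left(m,h \right)} = \frac{1}{- \frac{7}{64}} = - \frac{64}{7}$)
$Z = - \frac{64}{7} \approx -9.1429$
$- Z = \left(-1\right) \left(- \frac{64}{7}\right) = \frac{64}{7}$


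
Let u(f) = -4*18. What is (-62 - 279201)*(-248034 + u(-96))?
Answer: 69286825878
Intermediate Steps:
u(f) = -72
(-62 - 279201)*(-248034 + u(-96)) = (-62 - 279201)*(-248034 - 72) = -279263*(-248106) = 69286825878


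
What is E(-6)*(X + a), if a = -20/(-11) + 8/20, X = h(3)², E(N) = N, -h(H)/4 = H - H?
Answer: -732/55 ≈ -13.309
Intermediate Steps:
h(H) = 0 (h(H) = -4*(H - H) = -4*0 = 0)
X = 0 (X = 0² = 0)
a = 122/55 (a = -20*(-1/11) + 8*(1/20) = 20/11 + ⅖ = 122/55 ≈ 2.2182)
E(-6)*(X + a) = -6*(0 + 122/55) = -6*122/55 = -732/55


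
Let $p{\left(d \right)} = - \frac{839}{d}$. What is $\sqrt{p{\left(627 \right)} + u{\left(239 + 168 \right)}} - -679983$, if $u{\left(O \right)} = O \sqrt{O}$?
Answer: $679983 + \frac{\sqrt{-526053 + 160003503 \sqrt{407}}}{627} \approx 6.8007 \cdot 10^{5}$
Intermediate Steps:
$u{\left(O \right)} = O^{\frac{3}{2}}$
$\sqrt{p{\left(627 \right)} + u{\left(239 + 168 \right)}} - -679983 = \sqrt{- \frac{839}{627} + \left(239 + 168\right)^{\frac{3}{2}}} - -679983 = \sqrt{\left(-839\right) \frac{1}{627} + 407^{\frac{3}{2}}} + 679983 = \sqrt{- \frac{839}{627} + 407 \sqrt{407}} + 679983 = 679983 + \sqrt{- \frac{839}{627} + 407 \sqrt{407}}$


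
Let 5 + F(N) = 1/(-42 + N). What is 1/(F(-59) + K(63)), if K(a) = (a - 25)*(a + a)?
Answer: 101/483082 ≈ 0.00020907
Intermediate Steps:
F(N) = -5 + 1/(-42 + N)
K(a) = 2*a*(-25 + a) (K(a) = (-25 + a)*(2*a) = 2*a*(-25 + a))
1/(F(-59) + K(63)) = 1/((211 - 5*(-59))/(-42 - 59) + 2*63*(-25 + 63)) = 1/((211 + 295)/(-101) + 2*63*38) = 1/(-1/101*506 + 4788) = 1/(-506/101 + 4788) = 1/(483082/101) = 101/483082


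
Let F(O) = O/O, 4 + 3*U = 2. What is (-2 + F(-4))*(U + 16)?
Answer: -46/3 ≈ -15.333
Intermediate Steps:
U = -⅔ (U = -4/3 + (⅓)*2 = -4/3 + ⅔ = -⅔ ≈ -0.66667)
F(O) = 1
(-2 + F(-4))*(U + 16) = (-2 + 1)*(-⅔ + 16) = -1*46/3 = -46/3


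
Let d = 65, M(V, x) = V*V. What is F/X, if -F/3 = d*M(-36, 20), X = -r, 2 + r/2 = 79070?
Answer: 10530/6589 ≈ 1.5981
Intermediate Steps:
r = 158136 (r = -4 + 2*79070 = -4 + 158140 = 158136)
M(V, x) = V**2
X = -158136 (X = -1*158136 = -158136)
F = -252720 (F = -195*(-36)**2 = -195*1296 = -3*84240 = -252720)
F/X = -252720/(-158136) = -252720*(-1/158136) = 10530/6589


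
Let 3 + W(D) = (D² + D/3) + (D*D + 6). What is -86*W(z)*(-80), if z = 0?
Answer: 20640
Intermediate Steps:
W(D) = 3 + 2*D² + D/3 (W(D) = -3 + ((D² + D/3) + (D*D + 6)) = -3 + ((D² + D/3) + (D² + 6)) = -3 + ((D² + D/3) + (6 + D²)) = -3 + (6 + 2*D² + D/3) = 3 + 2*D² + D/3)
-86*W(z)*(-80) = -86*(3 + 2*0² + (⅓)*0)*(-80) = -86*(3 + 2*0 + 0)*(-80) = -86*(3 + 0 + 0)*(-80) = -86*3*(-80) = -258*(-80) = 20640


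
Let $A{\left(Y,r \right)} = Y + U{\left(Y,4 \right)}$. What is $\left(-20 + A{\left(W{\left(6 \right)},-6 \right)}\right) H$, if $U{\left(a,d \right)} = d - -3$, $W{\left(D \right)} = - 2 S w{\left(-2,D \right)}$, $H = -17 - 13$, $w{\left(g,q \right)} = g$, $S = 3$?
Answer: $30$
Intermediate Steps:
$H = -30$ ($H = -17 - 13 = -30$)
$W{\left(D \right)} = 12$ ($W{\left(D \right)} = \left(-2\right) 3 \left(-2\right) = \left(-6\right) \left(-2\right) = 12$)
$U{\left(a,d \right)} = 3 + d$ ($U{\left(a,d \right)} = d + 3 = 3 + d$)
$A{\left(Y,r \right)} = 7 + Y$ ($A{\left(Y,r \right)} = Y + \left(3 + 4\right) = Y + 7 = 7 + Y$)
$\left(-20 + A{\left(W{\left(6 \right)},-6 \right)}\right) H = \left(-20 + \left(7 + 12\right)\right) \left(-30\right) = \left(-20 + 19\right) \left(-30\right) = \left(-1\right) \left(-30\right) = 30$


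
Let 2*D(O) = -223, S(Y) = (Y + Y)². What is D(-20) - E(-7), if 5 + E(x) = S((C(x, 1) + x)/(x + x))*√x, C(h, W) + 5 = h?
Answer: -213/2 - 361*I*√7/49 ≈ -106.5 - 19.492*I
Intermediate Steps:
C(h, W) = -5 + h
S(Y) = 4*Y² (S(Y) = (2*Y)² = 4*Y²)
D(O) = -223/2 (D(O) = (½)*(-223) = -223/2)
E(x) = -5 + (-5 + 2*x)²/x^(3/2) (E(x) = -5 + (4*(((-5 + x) + x)/(x + x))²)*√x = -5 + (4*((-5 + 2*x)/((2*x)))²)*√x = -5 + (4*((-5 + 2*x)*(1/(2*x)))²)*√x = -5 + (4*((-5 + 2*x)/(2*x))²)*√x = -5 + (4*((-5 + 2*x)²/(4*x²)))*√x = -5 + ((-5 + 2*x)²/x²)*√x = -5 + (-5 + 2*x)²/x^(3/2))
D(-20) - E(-7) = -223/2 - (-5 + (-5 + 2*(-7))²/(-7)^(3/2)) = -223/2 - (-5 + (I*√7/49)*(-5 - 14)²) = -223/2 - (-5 + (I*√7/49)*(-19)²) = -223/2 - (-5 + (I*√7/49)*361) = -223/2 - (-5 + 361*I*√7/49) = -223/2 + (5 - 361*I*√7/49) = -213/2 - 361*I*√7/49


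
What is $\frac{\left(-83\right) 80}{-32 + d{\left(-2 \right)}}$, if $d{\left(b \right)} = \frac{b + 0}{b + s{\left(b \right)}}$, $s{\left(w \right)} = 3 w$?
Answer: $\frac{26560}{127} \approx 209.13$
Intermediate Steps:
$d{\left(b \right)} = \frac{1}{4}$ ($d{\left(b \right)} = \frac{b + 0}{b + 3 b} = \frac{b}{4 b} = b \frac{1}{4 b} = \frac{1}{4}$)
$\frac{\left(-83\right) 80}{-32 + d{\left(-2 \right)}} = \frac{\left(-83\right) 80}{-32 + \frac{1}{4}} = - \frac{6640}{- \frac{127}{4}} = \left(-6640\right) \left(- \frac{4}{127}\right) = \frac{26560}{127}$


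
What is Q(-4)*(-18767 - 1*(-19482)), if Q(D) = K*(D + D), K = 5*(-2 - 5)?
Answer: 200200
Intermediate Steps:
K = -35 (K = 5*(-7) = -35)
Q(D) = -70*D (Q(D) = -35*(D + D) = -70*D)
Q(-4)*(-18767 - 1*(-19482)) = (-70*(-4))*(-18767 - 1*(-19482)) = 280*(-18767 + 19482) = 280*715 = 200200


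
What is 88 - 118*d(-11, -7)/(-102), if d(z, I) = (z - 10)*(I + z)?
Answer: 8930/17 ≈ 525.29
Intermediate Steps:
d(z, I) = (-10 + z)*(I + z)
88 - 118*d(-11, -7)/(-102) = 88 - 118*((-11)² - 10*(-7) - 10*(-11) - 7*(-11))/(-102) = 88 - 118*(121 + 70 + 110 + 77)*(-1)/102 = 88 - 44604*(-1)/102 = 88 - 118*(-63/17) = 88 + 7434/17 = 8930/17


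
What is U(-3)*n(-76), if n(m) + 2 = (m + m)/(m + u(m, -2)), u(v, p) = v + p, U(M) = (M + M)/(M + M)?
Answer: -78/77 ≈ -1.0130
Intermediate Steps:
U(M) = 1 (U(M) = (2*M)/((2*M)) = (2*M)*(1/(2*M)) = 1)
u(v, p) = p + v
n(m) = -2 + 2*m/(-2 + 2*m) (n(m) = -2 + (m + m)/(m + (-2 + m)) = -2 + (2*m)/(-2 + 2*m) = -2 + 2*m/(-2 + 2*m))
U(-3)*n(-76) = 1*((2 - 1*(-76))/(-1 - 76)) = 1*((2 + 76)/(-77)) = 1*(-1/77*78) = 1*(-78/77) = -78/77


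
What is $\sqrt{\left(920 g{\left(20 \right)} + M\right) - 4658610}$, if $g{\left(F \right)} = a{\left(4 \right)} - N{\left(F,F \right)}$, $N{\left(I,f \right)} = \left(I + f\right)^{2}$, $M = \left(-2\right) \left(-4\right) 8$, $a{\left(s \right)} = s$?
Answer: $i \sqrt{6126866} \approx 2475.3 i$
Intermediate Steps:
$M = 64$ ($M = 8 \cdot 8 = 64$)
$g{\left(F \right)} = 4 - 4 F^{2}$ ($g{\left(F \right)} = 4 - \left(F + F\right)^{2} = 4 - \left(2 F\right)^{2} = 4 - 4 F^{2}$)
$\sqrt{\left(920 g{\left(20 \right)} + M\right) - 4658610} = \sqrt{\left(920 \left(4 - 4 \cdot 20^{2}\right) + 64\right) - 4658610} = \sqrt{\left(920 \left(4 - 1600\right) + 64\right) - 4658610} = \sqrt{\left(920 \left(-1596\right) + 64\right) - 4658610} = \sqrt{\left(-1468320 + 64\right) - 4658610} = \sqrt{-1468256 - 4658610} = \sqrt{-6126866} = i \sqrt{6126866}$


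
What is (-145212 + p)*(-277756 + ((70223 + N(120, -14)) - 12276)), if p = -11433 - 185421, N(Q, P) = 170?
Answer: 75131034174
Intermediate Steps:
p = -196854
(-145212 + p)*(-277756 + ((70223 + N(120, -14)) - 12276)) = (-145212 - 196854)*(-277756 + ((70223 + 170) - 12276)) = -342066*(-277756 + (70393 - 12276)) = -342066*(-277756 + 58117) = -342066*(-219639) = 75131034174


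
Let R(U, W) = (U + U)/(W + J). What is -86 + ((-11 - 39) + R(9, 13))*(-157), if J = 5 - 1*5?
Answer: 98106/13 ≈ 7546.6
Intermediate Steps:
J = 0 (J = 5 - 5 = 0)
R(U, W) = 2*U/W (R(U, W) = (U + U)/(W + 0) = (2*U)/W = 2*U/W)
-86 + ((-11 - 39) + R(9, 13))*(-157) = -86 + ((-11 - 39) + 2*9/13)*(-157) = -86 + (-50 + 2*9*(1/13))*(-157) = -86 + (-50 + 18/13)*(-157) = -86 - 632/13*(-157) = -86 + 99224/13 = 98106/13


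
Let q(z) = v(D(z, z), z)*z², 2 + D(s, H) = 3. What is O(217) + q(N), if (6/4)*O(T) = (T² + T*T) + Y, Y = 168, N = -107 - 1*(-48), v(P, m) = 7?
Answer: 261793/3 ≈ 87264.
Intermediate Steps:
D(s, H) = 1 (D(s, H) = -2 + 3 = 1)
N = -59 (N = -107 + 48 = -59)
O(T) = 112 + 4*T²/3 (O(T) = 2*((T² + T*T) + 168)/3 = 2*((T² + T²) + 168)/3 = 2*(2*T² + 168)/3 = 2*(168 + 2*T²)/3 = 112 + 4*T²/3)
q(z) = 7*z²
O(217) + q(N) = (112 + (4/3)*217²) + 7*(-59)² = (112 + (4/3)*47089) + 7*3481 = (112 + 188356/3) + 24367 = 188692/3 + 24367 = 261793/3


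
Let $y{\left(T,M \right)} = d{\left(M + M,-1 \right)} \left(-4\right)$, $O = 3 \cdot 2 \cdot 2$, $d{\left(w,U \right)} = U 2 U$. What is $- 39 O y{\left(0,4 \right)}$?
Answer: $3744$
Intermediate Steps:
$d{\left(w,U \right)} = 2 U^{2}$ ($d{\left(w,U \right)} = 2 U U = 2 U^{2}$)
$O = 12$ ($O = 6 \cdot 2 = 12$)
$y{\left(T,M \right)} = -8$ ($y{\left(T,M \right)} = 2 \left(-1\right)^{2} \left(-4\right) = 2 \cdot 1 \left(-4\right) = 2 \left(-4\right) = -8$)
$- 39 O y{\left(0,4 \right)} = \left(-39\right) 12 \left(-8\right) = \left(-468\right) \left(-8\right) = 3744$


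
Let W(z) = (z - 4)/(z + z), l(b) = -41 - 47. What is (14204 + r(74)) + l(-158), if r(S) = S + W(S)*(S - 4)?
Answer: 526255/37 ≈ 14223.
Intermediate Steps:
l(b) = -88
W(z) = (-4 + z)/(2*z) (W(z) = (-4 + z)/((2*z)) = (-4 + z)*(1/(2*z)) = (-4 + z)/(2*z))
r(S) = S + (-4 + S)²/(2*S) (r(S) = S + ((-4 + S)/(2*S))*(S - 4) = S + ((-4 + S)/(2*S))*(-4 + S) = S + (-4 + S)²/(2*S))
(14204 + r(74)) + l(-158) = (14204 + (-4 + 8/74 + (3/2)*74)) - 88 = (14204 + (-4 + 8*(1/74) + 111)) - 88 = (14204 + (-4 + 4/37 + 111)) - 88 = (14204 + 3963/37) - 88 = 529511/37 - 88 = 526255/37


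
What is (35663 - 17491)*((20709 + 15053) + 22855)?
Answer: 1065188124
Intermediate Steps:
(35663 - 17491)*((20709 + 15053) + 22855) = 18172*(35762 + 22855) = 18172*58617 = 1065188124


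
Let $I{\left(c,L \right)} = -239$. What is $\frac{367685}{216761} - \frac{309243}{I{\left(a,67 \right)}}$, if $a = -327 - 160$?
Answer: $\frac{67119698638}{51805879} \approx 1295.6$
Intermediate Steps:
$a = -487$
$\frac{367685}{216761} - \frac{309243}{I{\left(a,67 \right)}} = \frac{367685}{216761} - \frac{309243}{-239} = 367685 \cdot \frac{1}{216761} - - \frac{309243}{239} = \frac{367685}{216761} + \frac{309243}{239} = \frac{67119698638}{51805879}$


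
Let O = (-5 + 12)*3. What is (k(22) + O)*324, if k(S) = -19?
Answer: 648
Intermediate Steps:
O = 21 (O = 7*3 = 21)
(k(22) + O)*324 = (-19 + 21)*324 = 2*324 = 648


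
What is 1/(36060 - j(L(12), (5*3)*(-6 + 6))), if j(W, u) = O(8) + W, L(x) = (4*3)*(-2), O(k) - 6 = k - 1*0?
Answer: 1/36070 ≈ 2.7724e-5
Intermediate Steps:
O(k) = 6 + k (O(k) = 6 + (k - 1*0) = 6 + (k + 0) = 6 + k)
L(x) = -24 (L(x) = 12*(-2) = -24)
j(W, u) = 14 + W (j(W, u) = (6 + 8) + W = 14 + W)
1/(36060 - j(L(12), (5*3)*(-6 + 6))) = 1/(36060 - (14 - 24)) = 1/(36060 - 1*(-10)) = 1/(36060 + 10) = 1/36070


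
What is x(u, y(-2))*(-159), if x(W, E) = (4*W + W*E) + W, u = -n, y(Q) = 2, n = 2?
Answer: 2226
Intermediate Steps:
u = -2 (u = -1*2 = -2)
x(W, E) = 5*W + E*W (x(W, E) = (4*W + E*W) + W = 5*W + E*W)
x(u, y(-2))*(-159) = -2*(5 + 2)*(-159) = -2*7*(-159) = -14*(-159) = 2226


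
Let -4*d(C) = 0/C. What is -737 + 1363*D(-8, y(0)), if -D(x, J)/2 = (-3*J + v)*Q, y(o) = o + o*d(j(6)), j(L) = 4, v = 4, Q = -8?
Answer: 86495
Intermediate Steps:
d(C) = 0 (d(C) = -0/C = -1/4*0 = 0)
y(o) = o (y(o) = o + o*0 = o + 0 = o)
D(x, J) = 64 - 48*J (D(x, J) = -2*(-3*J + 4)*(-8) = -2*(4 - 3*J)*(-8) = -2*(-32 + 24*J) = 64 - 48*J)
-737 + 1363*D(-8, y(0)) = -737 + 1363*(64 - 48*0) = -737 + 1363*(64 + 0) = -737 + 1363*64 = -737 + 87232 = 86495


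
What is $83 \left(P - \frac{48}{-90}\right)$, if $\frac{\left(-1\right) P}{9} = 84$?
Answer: $- \frac{940556}{15} \approx -62704.0$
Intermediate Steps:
$P = -756$ ($P = \left(-9\right) 84 = -756$)
$83 \left(P - \frac{48}{-90}\right) = 83 \left(-756 - \frac{48}{-90}\right) = 83 \left(-756 - - \frac{8}{15}\right) = 83 \left(-756 + \frac{8}{15}\right) = 83 \left(- \frac{11332}{15}\right) = - \frac{940556}{15}$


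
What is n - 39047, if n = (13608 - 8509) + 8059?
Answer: -25889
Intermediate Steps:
n = 13158 (n = 5099 + 8059 = 13158)
n - 39047 = 13158 - 39047 = -25889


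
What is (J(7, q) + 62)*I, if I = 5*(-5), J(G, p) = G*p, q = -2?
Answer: -1200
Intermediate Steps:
I = -25
(J(7, q) + 62)*I = (7*(-2) + 62)*(-25) = (-14 + 62)*(-25) = 48*(-25) = -1200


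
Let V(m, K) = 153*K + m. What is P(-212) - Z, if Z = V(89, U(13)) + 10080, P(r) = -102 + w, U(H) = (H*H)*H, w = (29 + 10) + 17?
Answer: -346356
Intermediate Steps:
w = 56 (w = 39 + 17 = 56)
U(H) = H³ (U(H) = H²*H = H³)
P(r) = -46 (P(r) = -102 + 56 = -46)
V(m, K) = m + 153*K
Z = 346310 (Z = (89 + 153*13³) + 10080 = (89 + 153*2197) + 10080 = (89 + 336141) + 10080 = 336230 + 10080 = 346310)
P(-212) - Z = -46 - 1*346310 = -46 - 346310 = -346356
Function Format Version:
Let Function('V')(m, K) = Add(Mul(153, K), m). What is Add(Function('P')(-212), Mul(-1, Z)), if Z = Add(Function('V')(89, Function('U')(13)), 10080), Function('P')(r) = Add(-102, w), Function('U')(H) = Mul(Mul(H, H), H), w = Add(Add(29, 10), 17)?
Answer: -346356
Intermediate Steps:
w = 56 (w = Add(39, 17) = 56)
Function('U')(H) = Pow(H, 3) (Function('U')(H) = Mul(Pow(H, 2), H) = Pow(H, 3))
Function('P')(r) = -46 (Function('P')(r) = Add(-102, 56) = -46)
Function('V')(m, K) = Add(m, Mul(153, K))
Z = 346310 (Z = Add(Add(89, Mul(153, Pow(13, 3))), 10080) = Add(Add(89, Mul(153, 2197)), 10080) = Add(Add(89, 336141), 10080) = Add(336230, 10080) = 346310)
Add(Function('P')(-212), Mul(-1, Z)) = Add(-46, Mul(-1, 346310)) = Add(-46, -346310) = -346356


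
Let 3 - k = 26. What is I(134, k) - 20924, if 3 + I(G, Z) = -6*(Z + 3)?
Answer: -20807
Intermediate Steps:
k = -23 (k = 3 - 1*26 = 3 - 26 = -23)
I(G, Z) = -21 - 6*Z (I(G, Z) = -3 - 6*(Z + 3) = -3 - 6*(3 + Z) = -3 + (-18 - 6*Z) = -21 - 6*Z)
I(134, k) - 20924 = (-21 - 6*(-23)) - 20924 = (-21 + 138) - 20924 = 117 - 20924 = -20807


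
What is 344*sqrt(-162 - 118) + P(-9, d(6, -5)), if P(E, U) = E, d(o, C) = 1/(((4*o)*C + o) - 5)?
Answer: -9 + 688*I*sqrt(70) ≈ -9.0 + 5756.2*I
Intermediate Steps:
d(o, C) = 1/(-5 + o + 4*C*o) (d(o, C) = 1/((4*C*o + o) - 5) = 1/((o + 4*C*o) - 5) = 1/(-5 + o + 4*C*o))
344*sqrt(-162 - 118) + P(-9, d(6, -5)) = 344*sqrt(-162 - 118) - 9 = 344*sqrt(-280) - 9 = 344*(2*I*sqrt(70)) - 9 = 688*I*sqrt(70) - 9 = -9 + 688*I*sqrt(70)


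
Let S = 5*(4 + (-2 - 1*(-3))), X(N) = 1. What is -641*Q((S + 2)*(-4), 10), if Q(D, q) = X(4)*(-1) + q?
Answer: -5769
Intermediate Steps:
S = 25 (S = 5*(4 + (-2 + 3)) = 5*(4 + 1) = 5*5 = 25)
Q(D, q) = -1 + q (Q(D, q) = 1*(-1) + q = -1 + q)
-641*Q((S + 2)*(-4), 10) = -641*(-1 + 10) = -641*9 = -5769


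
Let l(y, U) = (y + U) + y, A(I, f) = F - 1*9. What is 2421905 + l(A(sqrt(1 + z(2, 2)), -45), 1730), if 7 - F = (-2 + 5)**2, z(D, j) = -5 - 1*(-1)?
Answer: 2423613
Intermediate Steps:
z(D, j) = -4 (z(D, j) = -5 + 1 = -4)
F = -2 (F = 7 - (-2 + 5)**2 = 7 - 1*3**2 = 7 - 1*9 = 7 - 9 = -2)
A(I, f) = -11 (A(I, f) = -2 - 1*9 = -2 - 9 = -11)
l(y, U) = U + 2*y (l(y, U) = (U + y) + y = U + 2*y)
2421905 + l(A(sqrt(1 + z(2, 2)), -45), 1730) = 2421905 + (1730 + 2*(-11)) = 2421905 + (1730 - 22) = 2421905 + 1708 = 2423613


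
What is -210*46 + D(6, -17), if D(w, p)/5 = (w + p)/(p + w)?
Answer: -9655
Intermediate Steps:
D(w, p) = 5 (D(w, p) = 5*((w + p)/(p + w)) = 5*((p + w)/(p + w)) = 5*1 = 5)
-210*46 + D(6, -17) = -210*46 + 5 = -9660 + 5 = -9655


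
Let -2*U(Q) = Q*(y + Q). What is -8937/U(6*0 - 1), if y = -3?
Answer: 8937/2 ≈ 4468.5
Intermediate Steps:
U(Q) = -Q*(-3 + Q)/2
-8937/U(6*0 - 1) = -8937*2/((3 - (6*0 - 1))*(6*0 - 1)) = -8937*2/((0 - 1)*(3 - (0 - 1))) = -8937*(-2/(3 - 1*(-1))) = -8937*(-2/(3 + 1)) = -8937/((1/2)*(-1)*4) = -8937/(-2) = -8937*(-1/2) = 8937/2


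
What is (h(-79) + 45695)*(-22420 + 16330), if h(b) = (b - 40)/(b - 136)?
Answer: -11966294592/43 ≈ -2.7829e+8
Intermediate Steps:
h(b) = (-40 + b)/(-136 + b)
(h(-79) + 45695)*(-22420 + 16330) = ((-40 - 79)/(-136 - 79) + 45695)*(-22420 + 16330) = (-119/(-215) + 45695)*(-6090) = (-1/215*(-119) + 45695)*(-6090) = (119/215 + 45695)*(-6090) = (9824544/215)*(-6090) = -11966294592/43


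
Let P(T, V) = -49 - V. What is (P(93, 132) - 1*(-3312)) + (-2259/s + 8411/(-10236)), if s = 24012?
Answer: 10685187263/3413706 ≈ 3130.1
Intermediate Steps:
(P(93, 132) - 1*(-3312)) + (-2259/s + 8411/(-10236)) = ((-49 - 1*132) - 1*(-3312)) + (-2259/24012 + 8411/(-10236)) = ((-49 - 132) + 3312) + (-2259*1/24012 + 8411*(-1/10236)) = (-181 + 3312) + (-251/2668 - 8411/10236) = 3131 - 3126223/3413706 = 10685187263/3413706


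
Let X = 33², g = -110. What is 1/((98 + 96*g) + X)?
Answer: -1/9373 ≈ -0.00010669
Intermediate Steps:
X = 1089
1/((98 + 96*g) + X) = 1/((98 + 96*(-110)) + 1089) = 1/((98 - 10560) + 1089) = 1/(-10462 + 1089) = 1/(-9373) = -1/9373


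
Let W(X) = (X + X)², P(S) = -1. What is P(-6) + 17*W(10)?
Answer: 6799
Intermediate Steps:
W(X) = 4*X² (W(X) = (2*X)² = 4*X²)
P(-6) + 17*W(10) = -1 + 17*(4*10²) = -1 + 17*(4*100) = -1 + 17*400 = -1 + 6800 = 6799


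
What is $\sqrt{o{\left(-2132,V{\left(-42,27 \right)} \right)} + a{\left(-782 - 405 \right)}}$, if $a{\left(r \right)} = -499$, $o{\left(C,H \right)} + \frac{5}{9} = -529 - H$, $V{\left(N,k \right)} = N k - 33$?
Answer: $\frac{\sqrt{1246}}{3} \approx 11.766$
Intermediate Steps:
$V{\left(N,k \right)} = -33 + N k$
$o{\left(C,H \right)} = - \frac{4766}{9} - H$ ($o{\left(C,H \right)} = - \frac{5}{9} - \left(529 + H\right) = - \frac{4766}{9} - H$)
$\sqrt{o{\left(-2132,V{\left(-42,27 \right)} \right)} + a{\left(-782 - 405 \right)}} = \sqrt{\left(- \frac{4766}{9} - \left(-33 - 1134\right)\right) - 499} = \sqrt{\left(- \frac{4766}{9} - -1167\right) - 499} = \sqrt{\left(- \frac{4766}{9} + 1167\right) - 499} = \sqrt{\frac{5737}{9} - 499} = \sqrt{\frac{1246}{9}} = \frac{\sqrt{1246}}{3}$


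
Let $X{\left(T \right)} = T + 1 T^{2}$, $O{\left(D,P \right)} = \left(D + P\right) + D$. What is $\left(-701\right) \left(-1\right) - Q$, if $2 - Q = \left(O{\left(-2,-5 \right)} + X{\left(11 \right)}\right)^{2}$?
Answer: $15828$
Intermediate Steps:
$O{\left(D,P \right)} = P + 2 D$
$X{\left(T \right)} = T + T^{2}$
$Q = -15127$ ($Q = 2 - \left(\left(-5 + 2 \left(-2\right)\right) + 11 \left(1 + 11\right)\right)^{2} = 2 - \left(\left(-5 - 4\right) + 11 \cdot 12\right)^{2} = 2 - \left(-9 + 132\right)^{2} = 2 - 123^{2} = 2 - 15129 = -15127$)
$\left(-701\right) \left(-1\right) - Q = \left(-701\right) \left(-1\right) - -15127 = 701 + 15127 = 15828$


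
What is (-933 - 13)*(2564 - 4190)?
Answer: 1538196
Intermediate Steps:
(-933 - 13)*(2564 - 4190) = -946*(-1626) = 1538196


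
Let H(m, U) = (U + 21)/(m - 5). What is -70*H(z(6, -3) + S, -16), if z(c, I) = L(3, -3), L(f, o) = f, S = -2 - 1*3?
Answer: 50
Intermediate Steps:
S = -5 (S = -2 - 3 = -5)
z(c, I) = 3
H(m, U) = (21 + U)/(-5 + m)
-70*H(z(6, -3) + S, -16) = -70*(21 - 16)/(-5 + (3 - 5)) = -70*5/(-5 - 2) = -70*5/(-7) = -(-10)*5 = -70*(-5/7) = 50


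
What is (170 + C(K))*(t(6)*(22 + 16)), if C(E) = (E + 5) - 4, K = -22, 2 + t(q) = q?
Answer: 22648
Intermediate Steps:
t(q) = -2 + q
C(E) = 1 + E (C(E) = (5 + E) - 4 = 1 + E)
(170 + C(K))*(t(6)*(22 + 16)) = (170 + (1 - 22))*((-2 + 6)*(22 + 16)) = (170 - 21)*(4*38) = 149*152 = 22648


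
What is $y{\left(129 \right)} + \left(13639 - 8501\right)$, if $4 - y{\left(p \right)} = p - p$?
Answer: $5142$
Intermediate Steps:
$y{\left(p \right)} = 4$ ($y{\left(p \right)} = 4 - \left(p - p\right) = 4 - 0 = 4 + 0 = 4$)
$y{\left(129 \right)} + \left(13639 - 8501\right) = 4 + \left(13639 - 8501\right) = 4 + 5138 = 5142$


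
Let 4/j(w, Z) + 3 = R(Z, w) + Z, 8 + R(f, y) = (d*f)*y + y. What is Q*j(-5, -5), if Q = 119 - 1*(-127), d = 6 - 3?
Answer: 164/9 ≈ 18.222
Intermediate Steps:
d = 3
R(f, y) = -8 + y + 3*f*y (R(f, y) = -8 + ((3*f)*y + y) = -8 + (3*f*y + y) = -8 + (y + 3*f*y) = -8 + y + 3*f*y)
Q = 246 (Q = 119 + 127 = 246)
j(w, Z) = 4/(-11 + Z + w + 3*Z*w) (j(w, Z) = 4/(-3 + ((-8 + w + 3*Z*w) + Z)) = 4/(-3 + (-8 + Z + w + 3*Z*w)) = 4/(-11 + Z + w + 3*Z*w))
Q*j(-5, -5) = 246*(4/(-11 - 5 - 5 + 3*(-5)*(-5))) = 246*(4/(-11 - 5 - 5 + 75)) = 246*(4/54) = 246*(4*(1/54)) = 246*(2/27) = 164/9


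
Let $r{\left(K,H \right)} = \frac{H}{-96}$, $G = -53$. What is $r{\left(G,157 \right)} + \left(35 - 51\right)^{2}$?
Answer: $\frac{24419}{96} \approx 254.36$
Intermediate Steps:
$r{\left(K,H \right)} = - \frac{H}{96}$ ($r{\left(K,H \right)} = H \left(- \frac{1}{96}\right) = - \frac{H}{96}$)
$r{\left(G,157 \right)} + \left(35 - 51\right)^{2} = \left(- \frac{1}{96}\right) 157 + \left(35 - 51\right)^{2} = - \frac{157}{96} + \left(-16\right)^{2} = - \frac{157}{96} + 256 = \frac{24419}{96}$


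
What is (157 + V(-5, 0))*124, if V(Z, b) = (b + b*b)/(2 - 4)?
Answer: 19468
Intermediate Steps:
V(Z, b) = -b/2 - b²/2 (V(Z, b) = (b + b²)/(-2) = (b + b²)*(-½) = -b/2 - b²/2)
(157 + V(-5, 0))*124 = (157 - ½*0*(1 + 0))*124 = (157 - ½*0*1)*124 = (157 + 0)*124 = 157*124 = 19468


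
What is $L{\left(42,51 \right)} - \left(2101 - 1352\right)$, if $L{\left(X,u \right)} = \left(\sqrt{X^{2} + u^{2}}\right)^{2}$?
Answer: $3616$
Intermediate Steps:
$L{\left(X,u \right)} = X^{2} + u^{2}$
$L{\left(42,51 \right)} - \left(2101 - 1352\right) = \left(42^{2} + 51^{2}\right) - \left(2101 - 1352\right) = \left(1764 + 2601\right) - 749 = 4365 - 749 = 3616$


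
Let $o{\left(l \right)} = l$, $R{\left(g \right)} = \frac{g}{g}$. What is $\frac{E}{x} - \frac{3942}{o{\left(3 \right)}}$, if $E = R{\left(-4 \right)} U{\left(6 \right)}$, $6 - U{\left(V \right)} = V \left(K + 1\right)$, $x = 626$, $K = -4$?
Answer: $- \frac{411270}{313} \approx -1314.0$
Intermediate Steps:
$U{\left(V \right)} = 6 + 3 V$ ($U{\left(V \right)} = 6 - V \left(-4 + 1\right) = 6 - V \left(-3\right) = 6 - - 3 V = 6 + 3 V$)
$R{\left(g \right)} = 1$
$E = 24$ ($E = 1 \left(6 + 3 \cdot 6\right) = 1 \left(6 + 18\right) = 1 \cdot 24 = 24$)
$\frac{E}{x} - \frac{3942}{o{\left(3 \right)}} = \frac{24}{626} - \frac{3942}{3} = 24 \cdot \frac{1}{626} - 1314 = \frac{12}{313} - 1314 = - \frac{411270}{313}$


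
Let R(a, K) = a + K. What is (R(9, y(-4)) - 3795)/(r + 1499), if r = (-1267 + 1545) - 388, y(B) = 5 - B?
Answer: -1259/463 ≈ -2.7192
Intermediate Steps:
R(a, K) = K + a
r = -110 (r = 278 - 388 = -110)
(R(9, y(-4)) - 3795)/(r + 1499) = (((5 - 1*(-4)) + 9) - 3795)/(-110 + 1499) = (((5 + 4) + 9) - 3795)/1389 = ((9 + 9) - 3795)*(1/1389) = (18 - 3795)*(1/1389) = -3777*1/1389 = -1259/463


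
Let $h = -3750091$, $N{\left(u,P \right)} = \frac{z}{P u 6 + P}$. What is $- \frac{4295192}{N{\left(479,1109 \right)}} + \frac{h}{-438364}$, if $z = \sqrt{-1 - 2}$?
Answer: $\frac{3750091}{438364} + \frac{13694682793000 i \sqrt{3}}{3} \approx 8.5547 + 7.9066 \cdot 10^{12} i$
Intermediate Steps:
$z = i \sqrt{3}$ ($z = \sqrt{-3} = i \sqrt{3} \approx 1.732 i$)
$N{\left(u,P \right)} = \frac{i \sqrt{3}}{P + 6 P u}$ ($N{\left(u,P \right)} = \frac{i \sqrt{3}}{P u 6 + P} = \frac{i \sqrt{3}}{6 P u + P} = \frac{i \sqrt{3}}{P + 6 P u}$)
$- \frac{4295192}{N{\left(479,1109 \right)}} + \frac{h}{-438364} = - \frac{4295192}{i \sqrt{3} \cdot \frac{1}{1109} \frac{1}{1 + 6 \cdot 479}} - \frac{3750091}{-438364} = - \frac{4295192}{i \sqrt{3} \cdot \frac{1}{1109} \frac{1}{1 + 2874}} - - \frac{3750091}{438364} = - \frac{4295192}{i \sqrt{3} \cdot \frac{1}{1109} \cdot \frac{1}{2875}} + \frac{3750091}{438364} = - \frac{4295192}{\frac{1}{3188375} i \sqrt{3}} + \frac{3750091}{438364} = - 4295192 \left(- \frac{3188375 i \sqrt{3}}{3}\right) + \frac{3750091}{438364} = \frac{13694682793000 i \sqrt{3}}{3} + \frac{3750091}{438364} = \frac{3750091}{438364} + \frac{13694682793000 i \sqrt{3}}{3}$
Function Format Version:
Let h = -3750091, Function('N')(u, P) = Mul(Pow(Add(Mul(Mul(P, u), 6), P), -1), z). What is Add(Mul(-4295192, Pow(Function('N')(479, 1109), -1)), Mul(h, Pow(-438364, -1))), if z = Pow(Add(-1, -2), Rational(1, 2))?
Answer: Add(Rational(3750091, 438364), Mul(Rational(13694682793000, 3), I, Pow(3, Rational(1, 2)))) ≈ Add(8.5547, Mul(7.9066e+12, I))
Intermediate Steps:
z = Mul(I, Pow(3, Rational(1, 2))) (z = Pow(-3, Rational(1, 2)) = Mul(I, Pow(3, Rational(1, 2))) ≈ Mul(1.7320, I))
Function('N')(u, P) = Mul(I, Pow(3, Rational(1, 2)), Pow(Add(P, Mul(6, P, u)), -1)) (Function('N')(u, P) = Mul(Pow(Add(Mul(Mul(P, u), 6), P), -1), Mul(I, Pow(3, Rational(1, 2)))) = Mul(Pow(Add(Mul(6, P, u), P), -1), Mul(I, Pow(3, Rational(1, 2)))) = Mul(Pow(Add(P, Mul(6, P, u)), -1), Mul(I, Pow(3, Rational(1, 2)))) = Mul(I, Pow(3, Rational(1, 2)), Pow(Add(P, Mul(6, P, u)), -1)))
Add(Mul(-4295192, Pow(Function('N')(479, 1109), -1)), Mul(h, Pow(-438364, -1))) = Add(Mul(-4295192, Pow(Mul(I, Pow(3, Rational(1, 2)), Pow(1109, -1), Pow(Add(1, Mul(6, 479)), -1)), -1)), Mul(-3750091, Pow(-438364, -1))) = Add(Mul(-4295192, Pow(Mul(I, Pow(3, Rational(1, 2)), Rational(1, 1109), Pow(Add(1, 2874), -1)), -1)), Mul(-3750091, Rational(-1, 438364))) = Add(Mul(-4295192, Pow(Mul(I, Pow(3, Rational(1, 2)), Rational(1, 1109), Pow(2875, -1)), -1)), Rational(3750091, 438364)) = Add(Mul(-4295192, Pow(Mul(I, Pow(3, Rational(1, 2)), Rational(1, 1109), Rational(1, 2875)), -1)), Rational(3750091, 438364)) = Add(Mul(-4295192, Pow(Mul(Rational(1, 3188375), I, Pow(3, Rational(1, 2))), -1)), Rational(3750091, 438364)) = Add(Mul(-4295192, Mul(Rational(-3188375, 3), I, Pow(3, Rational(1, 2)))), Rational(3750091, 438364)) = Add(Mul(Rational(13694682793000, 3), I, Pow(3, Rational(1, 2))), Rational(3750091, 438364)) = Add(Rational(3750091, 438364), Mul(Rational(13694682793000, 3), I, Pow(3, Rational(1, 2))))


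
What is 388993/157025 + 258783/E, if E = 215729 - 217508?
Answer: -1210405516/8465075 ≈ -142.99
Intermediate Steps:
E = -1779
388993/157025 + 258783/E = 388993/157025 + 258783/(-1779) = 388993*(1/157025) + 258783*(-1/1779) = 35363/14275 - 86261/593 = -1210405516/8465075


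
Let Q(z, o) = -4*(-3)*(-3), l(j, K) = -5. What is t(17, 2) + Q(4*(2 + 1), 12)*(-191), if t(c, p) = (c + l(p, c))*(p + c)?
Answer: 7104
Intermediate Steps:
t(c, p) = (-5 + c)*(c + p) (t(c, p) = (c - 5)*(p + c) = (-5 + c)*(c + p))
Q(z, o) = -36 (Q(z, o) = 12*(-3) = -36)
t(17, 2) + Q(4*(2 + 1), 12)*(-191) = (17**2 - 5*17 - 5*2 + 17*2) - 36*(-191) = (289 - 85 - 10 + 34) + 6876 = 228 + 6876 = 7104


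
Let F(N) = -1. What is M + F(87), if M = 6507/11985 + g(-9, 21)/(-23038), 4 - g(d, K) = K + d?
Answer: -21017714/46018405 ≈ -0.45672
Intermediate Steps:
g(d, K) = 4 - K - d (g(d, K) = 4 - (K + d) = 4 + (-K - d) = 4 - K - d)
M = 25000691/46018405 (M = 6507/11985 + (4 - 1*21 - 1*(-9))/(-23038) = 6507*(1/11985) + (4 - 21 + 9)*(-1/23038) = 2169/3995 - 8*(-1/23038) = 2169/3995 + 4/11519 = 25000691/46018405 ≈ 0.54328)
M + F(87) = 25000691/46018405 - 1 = -21017714/46018405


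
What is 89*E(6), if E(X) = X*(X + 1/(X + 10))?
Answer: 25899/8 ≈ 3237.4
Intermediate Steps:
E(X) = X*(X + 1/(10 + X))
89*E(6) = 89*(6*(1 + 6**2 + 10*6)/(10 + 6)) = 89*(6*(1 + 36 + 60)/16) = 89*(6*(1/16)*97) = 89*(291/8) = 25899/8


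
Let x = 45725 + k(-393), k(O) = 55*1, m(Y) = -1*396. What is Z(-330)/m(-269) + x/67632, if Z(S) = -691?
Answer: 337826/139491 ≈ 2.4218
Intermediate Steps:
m(Y) = -396
k(O) = 55
x = 45780 (x = 45725 + 55 = 45780)
Z(-330)/m(-269) + x/67632 = -691/(-396) + 45780/67632 = -691*(-1/396) + 45780*(1/67632) = 691/396 + 3815/5636 = 337826/139491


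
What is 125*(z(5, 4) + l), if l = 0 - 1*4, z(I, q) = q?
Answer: 0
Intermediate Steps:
l = -4 (l = 0 - 4 = -4)
125*(z(5, 4) + l) = 125*(4 - 4) = 125*0 = 0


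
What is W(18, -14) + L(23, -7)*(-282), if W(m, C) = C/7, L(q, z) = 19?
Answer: -5360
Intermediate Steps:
W(m, C) = C/7 (W(m, C) = C*(⅐) = C/7)
W(18, -14) + L(23, -7)*(-282) = (⅐)*(-14) + 19*(-282) = -2 - 5358 = -5360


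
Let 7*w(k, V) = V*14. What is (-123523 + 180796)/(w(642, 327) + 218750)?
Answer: 57273/219404 ≈ 0.26104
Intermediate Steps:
w(k, V) = 2*V (w(k, V) = (V*14)/7 = (14*V)/7 = 2*V)
(-123523 + 180796)/(w(642, 327) + 218750) = (-123523 + 180796)/(2*327 + 218750) = 57273/(654 + 218750) = 57273/219404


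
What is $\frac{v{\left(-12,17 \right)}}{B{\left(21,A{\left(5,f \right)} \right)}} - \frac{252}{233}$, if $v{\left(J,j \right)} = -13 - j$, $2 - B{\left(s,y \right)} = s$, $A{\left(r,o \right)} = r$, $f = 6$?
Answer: $\frac{2202}{4427} \approx 0.4974$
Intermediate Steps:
$B{\left(s,y \right)} = 2 - s$
$\frac{v{\left(-12,17 \right)}}{B{\left(21,A{\left(5,f \right)} \right)}} - \frac{252}{233} = \frac{-13 - 17}{2 - 21} - \frac{252}{233} = - \frac{30}{-19} - \frac{252}{233} = \left(-30\right) \left(- \frac{1}{19}\right) - \frac{252}{233} = \frac{30}{19} - \frac{252}{233} = \frac{2202}{4427}$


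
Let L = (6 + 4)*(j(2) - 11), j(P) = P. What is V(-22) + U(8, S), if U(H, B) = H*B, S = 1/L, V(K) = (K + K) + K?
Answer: -2974/45 ≈ -66.089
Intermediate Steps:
L = -90 (L = (6 + 4)*(2 - 11) = 10*(-9) = -90)
V(K) = 3*K (V(K) = 2*K + K = 3*K)
S = -1/90 (S = 1/(-90) = -1/90 ≈ -0.011111)
U(H, B) = B*H
V(-22) + U(8, S) = 3*(-22) - 1/90*8 = -66 - 4/45 = -2974/45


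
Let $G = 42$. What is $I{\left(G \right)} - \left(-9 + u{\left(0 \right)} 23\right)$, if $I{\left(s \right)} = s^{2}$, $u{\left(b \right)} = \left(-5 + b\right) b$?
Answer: $1773$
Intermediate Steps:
$u{\left(b \right)} = b \left(-5 + b\right)$
$I{\left(G \right)} - \left(-9 + u{\left(0 \right)} 23\right) = 42^{2} - \left(-9 + 0 \left(-5 + 0\right) 23\right) = 1764 - \left(-9 + 0 \left(-5\right) 23\right) = 1764 - \left(-9 + 0 \cdot 23\right) = 1764 - \left(-9 + 0\right) = 1764 - -9 = 1764 + 9 = 1773$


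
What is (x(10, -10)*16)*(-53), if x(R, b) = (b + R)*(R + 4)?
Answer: 0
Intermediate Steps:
x(R, b) = (4 + R)*(R + b) (x(R, b) = (R + b)*(4 + R) = (4 + R)*(R + b))
(x(10, -10)*16)*(-53) = ((10² + 4*10 + 4*(-10) + 10*(-10))*16)*(-53) = ((100 + 40 - 40 - 100)*16)*(-53) = (0*16)*(-53) = 0*(-53) = 0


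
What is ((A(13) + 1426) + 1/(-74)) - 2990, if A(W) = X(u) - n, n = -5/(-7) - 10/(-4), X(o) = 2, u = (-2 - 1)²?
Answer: -405394/259 ≈ -1565.2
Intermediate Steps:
u = 9 (u = (-3)² = 9)
n = 45/14 (n = -5*(-⅐) - 10*(-¼) = 5/7 + 5/2 = 45/14 ≈ 3.2143)
A(W) = -17/14 (A(W) = 2 - 1*45/14 = 2 - 45/14 = -17/14)
((A(13) + 1426) + 1/(-74)) - 2990 = ((-17/14 + 1426) + 1/(-74)) - 2990 = (19947/14 - 1/74) - 2990 = 369016/259 - 2990 = -405394/259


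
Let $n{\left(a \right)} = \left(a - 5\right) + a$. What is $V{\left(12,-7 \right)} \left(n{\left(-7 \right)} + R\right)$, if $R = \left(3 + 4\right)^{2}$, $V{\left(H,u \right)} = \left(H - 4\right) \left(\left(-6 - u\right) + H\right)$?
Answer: $3120$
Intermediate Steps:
$n{\left(a \right)} = -5 + 2 a$ ($n{\left(a \right)} = \left(-5 + a\right) + a = -5 + 2 a$)
$V{\left(H,u \right)} = \left(-4 + H\right) \left(-6 + H - u\right)$
$R = 49$ ($R = 7^{2} = 49$)
$V{\left(12,-7 \right)} \left(n{\left(-7 \right)} + R\right) = \left(24 + 12^{2} - 120 + 4 \left(-7\right) - 12 \left(-7\right)\right) \left(\left(-5 + 2 \left(-7\right)\right) + 49\right) = \left(24 + 144 - 120 - 28 + 84\right) \left(\left(-5 - 14\right) + 49\right) = 104 \left(-19 + 49\right) = 104 \cdot 30 = 3120$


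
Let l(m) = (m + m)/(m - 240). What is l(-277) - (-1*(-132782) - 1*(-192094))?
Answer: -167960338/517 ≈ -3.2488e+5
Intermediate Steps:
l(m) = 2*m/(-240 + m) (l(m) = (2*m)/(-240 + m) = 2*m/(-240 + m))
l(-277) - (-1*(-132782) - 1*(-192094)) = 2*(-277)/(-240 - 277) - (-1*(-132782) - 1*(-192094)) = 2*(-277)/(-517) - (132782 + 192094) = 2*(-277)*(-1/517) - 1*324876 = 554/517 - 324876 = -167960338/517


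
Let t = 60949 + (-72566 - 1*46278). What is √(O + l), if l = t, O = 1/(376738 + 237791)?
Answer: I*√2429312100835574/204843 ≈ 240.61*I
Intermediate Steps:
O = 1/614529 ≈ 1.6273e-6
t = -57895 (t = 60949 + (-72566 - 46278) = 60949 - 118844 = -57895)
l = -57895
√(O + l) = √(1/614529 - 57895) = √(-35578156454/614529) = I*√2429312100835574/204843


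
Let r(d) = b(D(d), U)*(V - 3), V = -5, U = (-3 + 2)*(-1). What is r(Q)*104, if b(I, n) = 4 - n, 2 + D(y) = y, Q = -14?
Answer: -2496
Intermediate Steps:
U = 1 (U = -1*(-1) = 1)
D(y) = -2 + y
r(d) = -24 (r(d) = (4 - 1*1)*(-5 - 3) = (4 - 1)*(-8) = 3*(-8) = -24)
r(Q)*104 = -24*104 = -2496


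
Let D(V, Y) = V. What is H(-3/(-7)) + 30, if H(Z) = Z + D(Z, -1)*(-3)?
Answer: 204/7 ≈ 29.143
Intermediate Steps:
H(Z) = -2*Z (H(Z) = Z + Z*(-3) = Z - 3*Z = -2*Z)
H(-3/(-7)) + 30 = -(-6)/(-7) + 30 = -(-6)*(-1)/7 + 30 = -2*3/7 + 30 = -6/7 + 30 = 204/7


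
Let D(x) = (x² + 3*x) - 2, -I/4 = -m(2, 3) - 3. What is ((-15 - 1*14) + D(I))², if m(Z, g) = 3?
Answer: 380689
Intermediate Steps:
I = 24 (I = -4*(-1*3 - 3) = -4*(-3 - 3) = -4*(-6) = 24)
D(x) = -2 + x² + 3*x
((-15 - 1*14) + D(I))² = ((-15 - 1*14) + (-2 + 24² + 3*24))² = ((-15 - 14) + (-2 + 576 + 72))² = (-29 + 646)² = 617² = 380689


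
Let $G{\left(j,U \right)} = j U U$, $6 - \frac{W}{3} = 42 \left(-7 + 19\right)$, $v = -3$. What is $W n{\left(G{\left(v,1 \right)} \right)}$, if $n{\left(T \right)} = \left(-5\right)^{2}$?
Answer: $-37350$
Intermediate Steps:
$W = -1494$ ($W = 18 - 3 \cdot 42 \left(-7 + 19\right) = 18 - 3 \cdot 42 \cdot 12 = 18 - 1512 = -1494$)
$G{\left(j,U \right)} = j U^{2}$ ($G{\left(j,U \right)} = U j U = j U^{2}$)
$n{\left(T \right)} = 25$
$W n{\left(G{\left(v,1 \right)} \right)} = \left(-1494\right) 25 = -37350$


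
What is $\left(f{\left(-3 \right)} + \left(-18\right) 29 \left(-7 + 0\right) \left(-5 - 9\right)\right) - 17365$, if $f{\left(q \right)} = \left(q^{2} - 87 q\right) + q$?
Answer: $-68254$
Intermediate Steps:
$f{\left(q \right)} = q^{2} - 86 q$
$\left(f{\left(-3 \right)} + \left(-18\right) 29 \left(-7 + 0\right) \left(-5 - 9\right)\right) - 17365 = \left(- 3 \left(-86 - 3\right) + \left(-18\right) 29 \left(-7 + 0\right) \left(-5 - 9\right)\right) - 17365 = \left(\left(-3\right) \left(-89\right) - 522 \left(\left(-7\right) \left(-14\right)\right)\right) - 17365 = \left(267 - 51156\right) - 17365 = -50889 - 17365 = -68254$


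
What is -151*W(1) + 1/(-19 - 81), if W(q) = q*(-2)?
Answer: 30199/100 ≈ 301.99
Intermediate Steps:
W(q) = -2*q
-151*W(1) + 1/(-19 - 81) = -(-302) + 1/(-19 - 81) = -151*(-2) + 1/(-100) = 302 - 1/100 = 30199/100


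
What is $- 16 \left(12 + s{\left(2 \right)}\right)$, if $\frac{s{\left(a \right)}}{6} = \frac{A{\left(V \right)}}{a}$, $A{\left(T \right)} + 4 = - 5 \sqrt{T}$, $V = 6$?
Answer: $240 \sqrt{6} \approx 587.88$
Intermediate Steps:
$A{\left(T \right)} = -4 - 5 \sqrt{T}$
$s{\left(a \right)} = \frac{6 \left(-4 - 5 \sqrt{6}\right)}{a}$ ($s{\left(a \right)} = 6 \frac{-4 - 5 \sqrt{6}}{a} = \frac{6 \left(-4 - 5 \sqrt{6}\right)}{a}$)
$- 16 \left(12 + s{\left(2 \right)}\right) = - 16 \left(12 + \frac{6 \left(-4 - 5 \sqrt{6}\right)}{2}\right) = - 16 \left(12 + 6 \cdot \frac{1}{2} \left(-4 - 5 \sqrt{6}\right)\right) = - 16 \left(12 - \left(12 + 15 \sqrt{6}\right)\right) = - 16 \left(- 15 \sqrt{6}\right) = 240 \sqrt{6}$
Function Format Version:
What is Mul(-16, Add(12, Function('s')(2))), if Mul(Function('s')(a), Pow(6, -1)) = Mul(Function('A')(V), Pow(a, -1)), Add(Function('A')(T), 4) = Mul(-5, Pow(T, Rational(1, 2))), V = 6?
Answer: Mul(240, Pow(6, Rational(1, 2))) ≈ 587.88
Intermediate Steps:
Function('A')(T) = Add(-4, Mul(-5, Pow(T, Rational(1, 2))))
Function('s')(a) = Mul(6, Pow(a, -1), Add(-4, Mul(-5, Pow(6, Rational(1, 2))))) (Function('s')(a) = Mul(6, Mul(Add(-4, Mul(-5, Pow(6, Rational(1, 2)))), Pow(a, -1))) = Mul(6, Mul(Pow(a, -1), Add(-4, Mul(-5, Pow(6, Rational(1, 2)))))) = Mul(6, Pow(a, -1), Add(-4, Mul(-5, Pow(6, Rational(1, 2))))))
Mul(-16, Add(12, Function('s')(2))) = Mul(-16, Add(12, Mul(6, Pow(2, -1), Add(-4, Mul(-5, Pow(6, Rational(1, 2))))))) = Mul(-16, Add(12, Mul(6, Rational(1, 2), Add(-4, Mul(-5, Pow(6, Rational(1, 2))))))) = Mul(-16, Add(12, Add(-12, Mul(-15, Pow(6, Rational(1, 2)))))) = Mul(-16, Mul(-15, Pow(6, Rational(1, 2)))) = Mul(240, Pow(6, Rational(1, 2)))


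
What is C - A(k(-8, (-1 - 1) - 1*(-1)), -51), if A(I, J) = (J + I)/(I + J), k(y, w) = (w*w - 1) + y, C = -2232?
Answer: -2233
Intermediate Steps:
k(y, w) = -1 + y + w² (k(y, w) = (w² - 1) + y = (-1 + w²) + y = -1 + y + w²)
A(I, J) = 1 (A(I, J) = (I + J)/(I + J) = 1)
C - A(k(-8, (-1 - 1) - 1*(-1)), -51) = -2232 - 1*1 = -2232 - 1 = -2233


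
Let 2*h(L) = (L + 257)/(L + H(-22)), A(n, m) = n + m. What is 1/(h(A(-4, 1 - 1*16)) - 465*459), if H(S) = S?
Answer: -41/8750954 ≈ -4.6852e-6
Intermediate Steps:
A(n, m) = m + n
h(L) = (257 + L)/(2*(-22 + L)) (h(L) = ((L + 257)/(L - 22))/2 = ((257 + L)/(-22 + L))/2 = (257 + L)/(2*(-22 + L)))
1/(h(A(-4, 1 - 1*16)) - 465*459) = 1/((257 + ((1 - 1*16) - 4))/(2*(-22 + ((1 - 1*16) - 4))) - 465*459) = 1/((257 + ((1 - 16) - 4))/(2*(-22 + ((1 - 16) - 4))) - 213435) = 1/((257 + (-15 - 4))/(2*(-22 + (-15 - 4))) - 213435) = 1/((257 - 19)/(2*(-22 - 19)) - 213435) = 1/((½)*238/(-41) - 213435) = 1/((½)*(-1/41)*238 - 213435) = 1/(-119/41 - 213435) = 1/(-8750954/41) = -41/8750954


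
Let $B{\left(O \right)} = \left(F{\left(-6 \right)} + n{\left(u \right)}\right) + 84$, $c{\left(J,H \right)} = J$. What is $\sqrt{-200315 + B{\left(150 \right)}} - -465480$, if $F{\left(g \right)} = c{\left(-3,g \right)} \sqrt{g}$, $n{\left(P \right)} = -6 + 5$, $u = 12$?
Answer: $465480 + \sqrt{-200232 - 3 i \sqrt{6}} \approx 4.6548 \cdot 10^{5} - 447.47 i$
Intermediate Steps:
$n{\left(P \right)} = -1$
$F{\left(g \right)} = - 3 \sqrt{g}$
$B{\left(O \right)} = 83 - 3 i \sqrt{6}$ ($B{\left(O \right)} = \left(- 3 \sqrt{-6} - 1\right) + 84 = \left(- 3 i \sqrt{6} - 1\right) + 84 = \left(-1 - 3 i \sqrt{6}\right) + 84 = 83 - 3 i \sqrt{6}$)
$\sqrt{-200315 + B{\left(150 \right)}} - -465480 = \sqrt{-200315 + \left(83 - 3 i \sqrt{6}\right)} - -465480 = \sqrt{-200232 - 3 i \sqrt{6}} + 465480 = 465480 + \sqrt{-200232 - 3 i \sqrt{6}}$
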